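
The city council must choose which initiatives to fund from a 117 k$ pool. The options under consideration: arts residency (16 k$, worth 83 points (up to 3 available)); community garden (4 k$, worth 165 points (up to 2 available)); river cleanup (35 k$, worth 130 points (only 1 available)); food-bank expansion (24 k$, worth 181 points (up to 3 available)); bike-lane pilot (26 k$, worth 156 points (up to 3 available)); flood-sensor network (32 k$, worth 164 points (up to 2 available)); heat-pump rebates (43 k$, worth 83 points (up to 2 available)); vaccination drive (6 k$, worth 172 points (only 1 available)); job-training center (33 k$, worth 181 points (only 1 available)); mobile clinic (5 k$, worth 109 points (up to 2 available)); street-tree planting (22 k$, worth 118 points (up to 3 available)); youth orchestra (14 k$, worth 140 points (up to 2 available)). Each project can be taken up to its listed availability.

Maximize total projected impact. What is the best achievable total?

Density check — community garden 41.25, vaccination drive 28.67, mobile clinic 21.80 are the best per k$.
The ratio ordering already packs tightly: arts residency + 2×community garden + 2×food-bank expansion + vaccination drive + 2×mobile clinic + 2×youth orchestra, 116 k$, 1445.
Every other selection either busts 117 k$ or exceeds an availability limit or fails to beat 1445.

1445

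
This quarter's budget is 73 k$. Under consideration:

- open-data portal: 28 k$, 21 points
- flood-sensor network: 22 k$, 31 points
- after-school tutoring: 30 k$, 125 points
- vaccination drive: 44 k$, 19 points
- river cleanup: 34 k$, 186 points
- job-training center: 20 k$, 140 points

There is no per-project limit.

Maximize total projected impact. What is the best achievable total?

3×job-training center uses 60 of the 73 k$ and totals 420.
The spare 13 k$ is too small for any remaining project, and no exchange beats 420.

420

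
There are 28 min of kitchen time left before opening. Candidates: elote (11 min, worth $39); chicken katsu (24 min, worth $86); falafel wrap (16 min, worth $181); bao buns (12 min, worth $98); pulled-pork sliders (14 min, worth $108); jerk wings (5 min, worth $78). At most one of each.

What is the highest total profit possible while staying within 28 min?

279

The ratio heuristic lands on falafel wrap + jerk wings (259) but leaves 7 min idle.
The 5 min tied up in jerk wings is better spent on bao buns — total rises to 279 (28 min).
Runner-up falafel wrap + jerk wings tops out at 259.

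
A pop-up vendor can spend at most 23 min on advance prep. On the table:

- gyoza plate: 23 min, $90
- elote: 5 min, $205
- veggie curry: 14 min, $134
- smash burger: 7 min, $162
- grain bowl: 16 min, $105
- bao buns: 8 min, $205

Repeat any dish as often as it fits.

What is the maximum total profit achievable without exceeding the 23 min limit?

820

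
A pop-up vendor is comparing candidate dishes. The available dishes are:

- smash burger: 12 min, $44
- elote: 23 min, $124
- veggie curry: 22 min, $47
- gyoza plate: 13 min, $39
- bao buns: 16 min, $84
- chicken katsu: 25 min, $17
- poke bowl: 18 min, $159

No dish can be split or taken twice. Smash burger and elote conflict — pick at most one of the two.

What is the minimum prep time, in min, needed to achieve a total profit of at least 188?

Look for the lowest-prep combination reaching 188.
smash burger + poke bowl: 203 profit at 30 min.
No combination under 30 min hits 188.

30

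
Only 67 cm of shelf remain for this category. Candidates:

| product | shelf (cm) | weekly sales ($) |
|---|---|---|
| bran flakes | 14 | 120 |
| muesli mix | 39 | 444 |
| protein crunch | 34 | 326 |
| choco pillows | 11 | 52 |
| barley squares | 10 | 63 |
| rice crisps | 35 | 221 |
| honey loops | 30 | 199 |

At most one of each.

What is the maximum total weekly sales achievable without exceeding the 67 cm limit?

627

The ratio ordering already packs tightly: bran flakes + muesli mix + barley squares, 63 cm, 627.
Next best is bran flakes + muesli mix + choco pillows at 616 (64 cm) — short by 11.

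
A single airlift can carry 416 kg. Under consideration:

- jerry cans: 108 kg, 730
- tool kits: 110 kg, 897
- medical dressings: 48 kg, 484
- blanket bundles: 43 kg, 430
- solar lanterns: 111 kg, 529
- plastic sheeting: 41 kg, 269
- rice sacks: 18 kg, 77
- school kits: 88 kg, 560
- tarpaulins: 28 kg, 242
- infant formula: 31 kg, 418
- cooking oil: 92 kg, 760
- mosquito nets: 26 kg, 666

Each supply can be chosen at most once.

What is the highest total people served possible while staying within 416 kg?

By people served per kg: mosquito nets 25.62, infant formula 13.48, medical dressings 10.08 lead.
Taking the top-ratio supplies first gives tool kits + medical dressings + blanket bundles + rice sacks + tarpaulins + infant formula + cooking oil + mosquito nets for 3974 (396 kg).
The 28 kg tied up in tarpaulins is better spent on plastic sheeting — total rises to 4001 (409 kg).
An exhaustive check of the 4096 subsets confirms 4001.

4001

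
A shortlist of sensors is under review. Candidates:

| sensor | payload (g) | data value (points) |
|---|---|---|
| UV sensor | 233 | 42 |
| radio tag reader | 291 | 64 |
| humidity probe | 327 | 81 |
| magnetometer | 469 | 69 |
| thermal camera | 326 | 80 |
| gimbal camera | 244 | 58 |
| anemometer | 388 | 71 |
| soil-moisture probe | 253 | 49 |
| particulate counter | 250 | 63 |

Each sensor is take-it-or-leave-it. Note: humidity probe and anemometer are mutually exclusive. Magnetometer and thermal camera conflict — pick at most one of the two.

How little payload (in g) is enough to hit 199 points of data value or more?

820

Need the lightest bundle worth ≥ 199.
Taking thermal camera + gimbal camera + particulate counter gives 201 (≥ 199) for 820 g.
Any bundle with less than 820 g falls short of 199.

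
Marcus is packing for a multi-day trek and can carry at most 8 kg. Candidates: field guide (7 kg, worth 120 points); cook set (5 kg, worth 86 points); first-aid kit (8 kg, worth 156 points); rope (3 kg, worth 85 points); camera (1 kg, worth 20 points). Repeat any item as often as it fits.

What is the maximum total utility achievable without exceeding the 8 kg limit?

Best packing: 2×rope + 2×camera — 8 kg, 210 total.
No other feasible combination exceeds 210.

210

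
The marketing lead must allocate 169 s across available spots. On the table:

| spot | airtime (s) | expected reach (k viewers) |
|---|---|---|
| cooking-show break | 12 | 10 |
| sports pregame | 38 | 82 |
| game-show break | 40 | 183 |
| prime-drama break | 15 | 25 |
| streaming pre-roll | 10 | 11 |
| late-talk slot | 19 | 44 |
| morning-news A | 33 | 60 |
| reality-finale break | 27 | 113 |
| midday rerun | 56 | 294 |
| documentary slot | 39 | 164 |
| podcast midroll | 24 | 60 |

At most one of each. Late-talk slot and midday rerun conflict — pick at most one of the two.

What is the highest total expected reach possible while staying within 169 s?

754

Best packing: game-show break + reality-finale break + midday rerun + documentary slot — 162 s, 754 total.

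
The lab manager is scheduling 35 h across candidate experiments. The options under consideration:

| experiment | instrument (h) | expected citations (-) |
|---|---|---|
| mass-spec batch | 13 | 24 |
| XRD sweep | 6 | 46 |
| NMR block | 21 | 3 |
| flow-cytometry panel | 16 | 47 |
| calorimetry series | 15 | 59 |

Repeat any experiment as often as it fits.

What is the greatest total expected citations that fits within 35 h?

Taking 5×XRD sweep: 30 h used, 230 in expected citations.
No other feasible combination exceeds 230.

230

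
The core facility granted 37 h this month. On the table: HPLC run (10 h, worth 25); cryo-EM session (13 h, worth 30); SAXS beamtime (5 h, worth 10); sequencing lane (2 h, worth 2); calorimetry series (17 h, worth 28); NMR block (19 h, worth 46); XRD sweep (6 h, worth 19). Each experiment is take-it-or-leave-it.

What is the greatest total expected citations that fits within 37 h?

92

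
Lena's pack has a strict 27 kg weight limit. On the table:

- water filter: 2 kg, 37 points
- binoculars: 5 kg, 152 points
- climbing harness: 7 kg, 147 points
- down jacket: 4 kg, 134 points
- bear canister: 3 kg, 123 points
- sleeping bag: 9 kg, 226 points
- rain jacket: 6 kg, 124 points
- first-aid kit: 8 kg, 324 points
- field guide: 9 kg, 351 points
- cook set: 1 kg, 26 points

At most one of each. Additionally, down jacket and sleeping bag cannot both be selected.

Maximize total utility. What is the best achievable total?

995

Water filter + down jacket + bear canister + first-aid kit + field guide + cook set uses 27 of the 27 kg and totals 995.
Next best is water filter + binoculars + bear canister + first-aid kit + field guide at 987 (27 kg) — short by 8.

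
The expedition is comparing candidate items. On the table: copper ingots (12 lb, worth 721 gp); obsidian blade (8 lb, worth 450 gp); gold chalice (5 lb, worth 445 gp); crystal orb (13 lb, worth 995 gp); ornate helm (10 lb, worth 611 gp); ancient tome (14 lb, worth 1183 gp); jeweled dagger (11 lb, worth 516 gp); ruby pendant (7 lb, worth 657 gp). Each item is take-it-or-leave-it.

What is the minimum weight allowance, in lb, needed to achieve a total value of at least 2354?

Look for the lowest-weight combination reaching 2354.
ornate helm + ancient tome + ruby pendant reaches 2451 using 31 lb.
Below 31 lb the best achievable stays under 2354.

31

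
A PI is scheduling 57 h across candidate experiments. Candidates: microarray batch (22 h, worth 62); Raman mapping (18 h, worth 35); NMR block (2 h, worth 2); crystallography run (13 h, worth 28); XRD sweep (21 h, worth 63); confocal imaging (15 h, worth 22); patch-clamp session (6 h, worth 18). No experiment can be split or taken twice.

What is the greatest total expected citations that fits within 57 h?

153

The ratio heuristic lands on microarray batch + NMR block + XRD sweep + patch-clamp session (145) but leaves 6 h idle.
The 8 h tied up in NMR block and patch-clamp session is better spent on crystallography run — total rises to 153 (56 h).
Runner-up microarray batch + NMR block + XRD sweep + patch-clamp session tops out at 145.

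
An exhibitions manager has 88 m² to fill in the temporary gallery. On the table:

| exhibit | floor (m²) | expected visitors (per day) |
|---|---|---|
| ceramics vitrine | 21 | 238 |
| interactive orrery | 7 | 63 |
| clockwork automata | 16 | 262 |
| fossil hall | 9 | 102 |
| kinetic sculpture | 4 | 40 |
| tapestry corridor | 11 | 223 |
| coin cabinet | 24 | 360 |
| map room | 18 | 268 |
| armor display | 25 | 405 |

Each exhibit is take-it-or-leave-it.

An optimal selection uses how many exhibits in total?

Best achievable expected visitors is 1358.
For example fossil hall + tapestry corridor + coin cabinet + map room + armor display achieves it, using 87 m².
Any selection reaching 1358 contains exactly 5 exhibits.

5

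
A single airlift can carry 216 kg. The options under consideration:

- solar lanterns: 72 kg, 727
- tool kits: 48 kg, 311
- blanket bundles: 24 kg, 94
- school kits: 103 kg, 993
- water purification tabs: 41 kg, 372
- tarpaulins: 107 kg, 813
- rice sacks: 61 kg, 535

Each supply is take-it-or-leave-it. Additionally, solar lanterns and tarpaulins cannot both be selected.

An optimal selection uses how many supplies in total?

3

Best achievable people served is 2092.
solar lanterns + school kits + water purification tabs hits 2092 at 216 kg.
All optima have 3 supplies.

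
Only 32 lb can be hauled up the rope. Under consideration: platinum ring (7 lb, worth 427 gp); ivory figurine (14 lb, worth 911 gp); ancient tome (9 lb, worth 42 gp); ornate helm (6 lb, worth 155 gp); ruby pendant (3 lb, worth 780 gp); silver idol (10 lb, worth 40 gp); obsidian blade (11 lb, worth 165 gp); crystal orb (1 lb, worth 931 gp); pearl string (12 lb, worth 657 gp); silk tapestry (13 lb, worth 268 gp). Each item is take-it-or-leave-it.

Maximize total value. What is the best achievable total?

Density check — crystal orb 931.00, ruby pendant 260.00, ivory figurine 65.07 are the best per lb.
Taking the top-ratio items first gives platinum ring + ivory figurine + ornate helm + ruby pendant + crystal orb for 3204 (31 lb).
The 13 lb tied up in platinum ring and ornate helm is better spent on pearl string — total rises to 3279 (30 lb).

3279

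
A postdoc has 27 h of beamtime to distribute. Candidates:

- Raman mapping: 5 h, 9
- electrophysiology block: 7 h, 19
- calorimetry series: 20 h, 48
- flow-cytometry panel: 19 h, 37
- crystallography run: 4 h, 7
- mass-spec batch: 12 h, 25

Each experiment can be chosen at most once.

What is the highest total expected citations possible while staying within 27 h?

Density check — electrophysiology block 2.71, calorimetry series 2.40, mass-spec batch 2.08, flow-cytometry panel 1.95 are the best per h.
Best packing: electrophysiology block + calorimetry series — 27 h, 67 total.

67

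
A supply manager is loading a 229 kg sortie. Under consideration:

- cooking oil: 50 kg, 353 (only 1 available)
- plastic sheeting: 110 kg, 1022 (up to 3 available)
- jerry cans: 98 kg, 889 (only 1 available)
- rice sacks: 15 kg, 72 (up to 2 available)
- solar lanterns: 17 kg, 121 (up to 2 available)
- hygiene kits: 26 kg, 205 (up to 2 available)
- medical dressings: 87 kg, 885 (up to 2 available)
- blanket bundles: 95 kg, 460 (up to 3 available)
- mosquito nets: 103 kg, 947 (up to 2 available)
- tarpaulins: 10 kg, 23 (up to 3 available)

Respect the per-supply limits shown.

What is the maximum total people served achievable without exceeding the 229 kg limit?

Taking 2×hygiene kits + 2×medical dressings: 226 kg used, 2180 in people served.

2180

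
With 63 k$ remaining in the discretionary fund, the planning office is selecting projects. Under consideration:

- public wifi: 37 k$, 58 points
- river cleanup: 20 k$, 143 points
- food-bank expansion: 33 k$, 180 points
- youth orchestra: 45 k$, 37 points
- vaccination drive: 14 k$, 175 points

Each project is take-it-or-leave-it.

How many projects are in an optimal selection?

2

Best achievable projected impact is 355.
For example food-bank expansion + vaccination drive achieves it, using 47 k$.
All optima have 2 projects.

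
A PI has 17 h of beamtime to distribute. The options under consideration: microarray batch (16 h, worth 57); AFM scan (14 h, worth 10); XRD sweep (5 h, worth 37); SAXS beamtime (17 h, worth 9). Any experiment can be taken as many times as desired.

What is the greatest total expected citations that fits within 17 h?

111

The ratio ordering already packs tightly: 3×XRD sweep, 15 h, 111.
That's the maximum — no swap from here does better than 111.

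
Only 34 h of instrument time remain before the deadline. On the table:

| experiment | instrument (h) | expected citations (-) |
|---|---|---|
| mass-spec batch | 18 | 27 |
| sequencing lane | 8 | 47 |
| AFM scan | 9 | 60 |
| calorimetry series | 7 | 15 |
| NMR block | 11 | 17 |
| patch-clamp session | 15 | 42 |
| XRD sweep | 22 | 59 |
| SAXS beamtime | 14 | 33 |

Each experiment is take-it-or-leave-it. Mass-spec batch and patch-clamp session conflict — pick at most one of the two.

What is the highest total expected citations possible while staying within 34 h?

Sequencing lane + AFM scan + patch-clamp session uses 32 of the 34 h and totals 149.

149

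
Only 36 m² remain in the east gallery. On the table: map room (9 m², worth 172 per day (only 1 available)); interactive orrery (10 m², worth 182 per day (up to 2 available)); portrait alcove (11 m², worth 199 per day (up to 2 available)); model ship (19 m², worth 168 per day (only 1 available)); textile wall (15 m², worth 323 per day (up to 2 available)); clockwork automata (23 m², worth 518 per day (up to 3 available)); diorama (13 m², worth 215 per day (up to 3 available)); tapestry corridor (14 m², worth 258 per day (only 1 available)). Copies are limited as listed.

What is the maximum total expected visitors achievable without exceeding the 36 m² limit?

733

A density-first pass picks map room + clockwork automata — 690 at 32 m².
The 9 m² tied up in map room is better spent on diorama — total rises to 733 (36 m²).
No other feasible combination exceeds 733.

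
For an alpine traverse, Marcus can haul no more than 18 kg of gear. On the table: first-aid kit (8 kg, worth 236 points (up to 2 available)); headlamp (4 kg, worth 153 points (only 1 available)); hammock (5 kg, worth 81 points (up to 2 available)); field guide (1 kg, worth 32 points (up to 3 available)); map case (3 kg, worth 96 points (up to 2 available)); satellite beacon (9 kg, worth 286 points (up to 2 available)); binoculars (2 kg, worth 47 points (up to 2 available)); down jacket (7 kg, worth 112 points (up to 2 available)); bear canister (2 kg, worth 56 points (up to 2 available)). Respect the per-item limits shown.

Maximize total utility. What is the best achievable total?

A density-first pass picks headlamp + 3×field guide + 2×map case + 2×bear canister — 553 at 17 kg.
The 8 kg tied up in field guide and map case and 2×bear canister is better spent on satellite beacon — total rises to 599 (18 kg).
No other feasible combination exceeds 599.

599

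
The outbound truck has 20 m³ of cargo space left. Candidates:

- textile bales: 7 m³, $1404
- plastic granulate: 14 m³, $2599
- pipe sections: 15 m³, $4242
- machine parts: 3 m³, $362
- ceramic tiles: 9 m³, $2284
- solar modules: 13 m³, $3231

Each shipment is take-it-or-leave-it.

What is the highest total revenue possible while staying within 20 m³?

Filling by ratio: pipe sections + machine parts for 4604, with 2 m³ left unused.
The 18 m³ tied up in pipe sections and machine parts is better spent on textile bales + solar modules — total rises to 4635 (20 m³).
Every other selection either busts 20 m³ or fails to beat 4635.

4635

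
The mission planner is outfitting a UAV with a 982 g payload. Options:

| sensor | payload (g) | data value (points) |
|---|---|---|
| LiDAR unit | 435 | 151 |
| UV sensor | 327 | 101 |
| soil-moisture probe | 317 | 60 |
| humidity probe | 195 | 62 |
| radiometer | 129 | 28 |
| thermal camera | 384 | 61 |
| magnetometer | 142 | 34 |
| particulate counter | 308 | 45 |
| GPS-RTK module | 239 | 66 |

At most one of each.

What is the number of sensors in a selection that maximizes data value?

3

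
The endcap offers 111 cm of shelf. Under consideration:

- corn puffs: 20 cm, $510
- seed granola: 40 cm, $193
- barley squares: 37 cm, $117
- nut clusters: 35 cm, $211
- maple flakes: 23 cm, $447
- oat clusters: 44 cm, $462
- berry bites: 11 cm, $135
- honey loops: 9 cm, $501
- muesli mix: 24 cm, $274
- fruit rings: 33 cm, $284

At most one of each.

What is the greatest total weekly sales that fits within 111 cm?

2055

Ranking by ratio (weekly sales/cm): honey loops 55.67, corn puffs 25.50, maple flakes 19.43.
Taking the top-ratio products first gives corn puffs + maple flakes + berry bites + honey loops + muesli mix for 1867 (87 cm).
The 24 cm tied up in muesli mix is better spent on oat clusters — total rises to 2055 (107 cm).
Runner-up corn puffs + maple flakes + honey loops + muesli mix + fruit rings tops out at 2016.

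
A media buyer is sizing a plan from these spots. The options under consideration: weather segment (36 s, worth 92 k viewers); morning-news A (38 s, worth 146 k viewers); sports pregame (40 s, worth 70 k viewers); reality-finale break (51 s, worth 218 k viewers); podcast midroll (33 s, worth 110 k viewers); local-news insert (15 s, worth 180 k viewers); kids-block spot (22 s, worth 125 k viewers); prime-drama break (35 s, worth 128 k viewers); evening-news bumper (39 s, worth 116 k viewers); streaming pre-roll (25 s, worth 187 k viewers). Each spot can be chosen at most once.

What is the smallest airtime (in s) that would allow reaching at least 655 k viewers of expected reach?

113

Minimise s subject to total expected reach ≥ 655.
reality-finale break + local-news insert + kids-block spot + streaming pre-roll: 710 expected reach at 113 s.
No combination under 113 s hits 655.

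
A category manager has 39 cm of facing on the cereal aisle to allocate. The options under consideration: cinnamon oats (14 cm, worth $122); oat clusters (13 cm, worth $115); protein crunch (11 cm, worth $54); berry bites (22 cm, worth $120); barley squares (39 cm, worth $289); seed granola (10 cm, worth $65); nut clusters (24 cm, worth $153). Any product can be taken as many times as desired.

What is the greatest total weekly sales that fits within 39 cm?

345

Taking 3×oat clusters: 39 cm used, 345 in weekly sales.
No other feasible combination exceeds 345.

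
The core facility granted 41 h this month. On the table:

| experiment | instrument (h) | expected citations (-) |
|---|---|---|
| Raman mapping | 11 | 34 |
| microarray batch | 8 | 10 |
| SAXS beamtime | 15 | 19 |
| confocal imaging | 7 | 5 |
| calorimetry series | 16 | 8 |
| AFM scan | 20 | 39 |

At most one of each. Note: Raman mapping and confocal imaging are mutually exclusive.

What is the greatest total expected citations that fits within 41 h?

83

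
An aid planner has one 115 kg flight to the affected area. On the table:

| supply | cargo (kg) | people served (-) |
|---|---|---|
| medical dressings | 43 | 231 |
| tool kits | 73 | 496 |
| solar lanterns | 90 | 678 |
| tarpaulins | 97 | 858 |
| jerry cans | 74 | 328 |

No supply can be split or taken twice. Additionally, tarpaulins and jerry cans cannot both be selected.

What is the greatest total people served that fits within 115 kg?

Ranking by ratio (people served/kg): tarpaulins 8.85, solar lanterns 7.53, tool kits 6.79, medical dressings 5.37.
The ratio ordering already packs tightly: tarpaulins, 97 kg, 858.

858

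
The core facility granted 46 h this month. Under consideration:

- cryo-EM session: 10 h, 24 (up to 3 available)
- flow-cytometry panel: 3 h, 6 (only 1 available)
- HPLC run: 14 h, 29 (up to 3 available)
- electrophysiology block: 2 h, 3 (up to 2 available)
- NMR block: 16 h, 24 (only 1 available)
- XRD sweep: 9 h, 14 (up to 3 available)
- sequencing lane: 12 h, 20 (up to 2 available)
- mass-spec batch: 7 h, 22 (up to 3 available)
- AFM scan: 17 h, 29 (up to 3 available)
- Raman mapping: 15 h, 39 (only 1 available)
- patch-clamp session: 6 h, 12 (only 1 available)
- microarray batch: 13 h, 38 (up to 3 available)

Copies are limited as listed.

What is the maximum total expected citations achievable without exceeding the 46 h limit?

Taking the top-ratio experiments first gives cryo-EM session + electrophysiology block + 3×mass-spec batch + microarray batch for 131 (46 h).
Replace cryo-EM session and electrophysiology block and 2×mass-spec batch with 2×microarray batch: the trade gains 5 net, giving 136 at 46 h.
Nothing else within 46 h beats 136.

136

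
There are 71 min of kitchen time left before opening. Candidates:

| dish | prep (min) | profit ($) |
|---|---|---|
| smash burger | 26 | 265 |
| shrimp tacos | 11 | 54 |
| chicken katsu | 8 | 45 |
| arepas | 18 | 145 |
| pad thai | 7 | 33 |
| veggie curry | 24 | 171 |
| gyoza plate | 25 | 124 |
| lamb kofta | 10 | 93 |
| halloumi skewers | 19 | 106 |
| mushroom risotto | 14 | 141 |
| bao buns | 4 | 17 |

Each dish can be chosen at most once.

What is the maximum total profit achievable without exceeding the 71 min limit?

644

Density check — smash burger 10.19, mushroom risotto 10.07, lamb kofta 9.30, arepas 8.06 are the best per min.
The ratio ordering already packs tightly: smash burger + arepas + lamb kofta + mushroom risotto, 68 min, 644.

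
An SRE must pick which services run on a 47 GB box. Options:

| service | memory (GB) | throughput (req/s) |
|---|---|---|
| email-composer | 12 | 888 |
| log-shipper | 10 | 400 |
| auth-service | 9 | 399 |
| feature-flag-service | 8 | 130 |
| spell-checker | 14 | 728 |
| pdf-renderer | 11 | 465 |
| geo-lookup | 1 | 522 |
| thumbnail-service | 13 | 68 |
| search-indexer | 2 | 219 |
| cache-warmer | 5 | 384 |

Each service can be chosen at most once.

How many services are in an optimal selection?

6

The maximum throughput within 47 GB is 3206.
For example email-composer + spell-checker + pdf-renderer + geo-lookup + search-indexer + cache-warmer achieves it, using 45 GB.
Any selection reaching 3206 contains exactly 6 services.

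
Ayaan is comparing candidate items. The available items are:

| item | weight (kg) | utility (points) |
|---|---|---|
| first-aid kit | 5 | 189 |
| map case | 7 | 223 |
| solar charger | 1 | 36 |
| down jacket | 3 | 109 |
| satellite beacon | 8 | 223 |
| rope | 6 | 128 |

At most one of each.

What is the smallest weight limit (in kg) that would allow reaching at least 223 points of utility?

6

Minimise kg subject to total utility ≥ 223.
first-aid kit + solar charger: 225 utility at 6 kg.
Any bundle with less than 6 kg falls short of 223.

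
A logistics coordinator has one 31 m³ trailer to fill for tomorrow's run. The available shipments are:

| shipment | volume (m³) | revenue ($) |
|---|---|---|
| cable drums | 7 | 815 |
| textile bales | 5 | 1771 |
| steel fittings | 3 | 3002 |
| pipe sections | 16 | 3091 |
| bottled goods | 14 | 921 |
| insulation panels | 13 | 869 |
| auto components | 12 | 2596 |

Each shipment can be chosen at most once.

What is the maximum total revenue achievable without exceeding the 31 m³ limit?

Greedy by ratio would take cable drums + textile bales + steel fittings + auto components: 27 m³ used, total 8184.
The 12 m³ tied up in cable drums and textile bales is better spent on pipe sections — total rises to 8689 (31 m³).

8689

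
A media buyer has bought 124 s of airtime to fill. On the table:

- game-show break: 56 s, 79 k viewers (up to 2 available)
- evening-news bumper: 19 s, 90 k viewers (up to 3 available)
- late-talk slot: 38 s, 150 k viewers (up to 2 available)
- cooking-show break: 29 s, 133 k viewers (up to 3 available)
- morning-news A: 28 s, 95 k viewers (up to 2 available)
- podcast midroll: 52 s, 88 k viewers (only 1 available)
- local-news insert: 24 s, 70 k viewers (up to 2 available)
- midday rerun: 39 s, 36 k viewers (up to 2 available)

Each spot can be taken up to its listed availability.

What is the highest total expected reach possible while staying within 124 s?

553

Filling by ratio: 3×evening-news bumper + 2×cooking-show break for 536, with 9 s left unused.
Replace cooking-show break with late-talk slot: the trade gains 17 net, giving 553 at 124 s.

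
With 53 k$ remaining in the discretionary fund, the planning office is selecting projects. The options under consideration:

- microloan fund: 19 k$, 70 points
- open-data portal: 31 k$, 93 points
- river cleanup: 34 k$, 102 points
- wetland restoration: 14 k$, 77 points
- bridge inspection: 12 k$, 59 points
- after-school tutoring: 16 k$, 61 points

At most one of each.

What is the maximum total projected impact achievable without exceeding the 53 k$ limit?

208

Ranking by ratio (projected impact/k$): wetland restoration 5.50, bridge inspection 4.92, after-school tutoring 3.81, microloan fund 3.68.
Filling by ratio: wetland restoration + bridge inspection + after-school tutoring for 197, with 11 k$ left unused.
Dropping bridge inspection frees 12 k$; slotting in microloan fund (19 k$) lifts the total to 208 at 49 k$.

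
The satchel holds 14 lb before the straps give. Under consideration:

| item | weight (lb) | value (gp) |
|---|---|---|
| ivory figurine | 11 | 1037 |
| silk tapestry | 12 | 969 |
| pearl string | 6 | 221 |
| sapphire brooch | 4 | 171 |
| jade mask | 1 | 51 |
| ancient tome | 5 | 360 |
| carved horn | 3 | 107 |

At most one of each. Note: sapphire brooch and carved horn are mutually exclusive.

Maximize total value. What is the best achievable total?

Density check — ivory figurine 94.27, silk tapestry 80.75, ancient tome 72.00, jade mask 51.00 are the best per lb.
Filling by ratio: ivory figurine + jade mask for 1088, with 2 lb left unused.
The 1 lb tied up in jade mask is better spent on carved horn — total rises to 1144 (14 lb).
That's the maximum — no feasible swap from here does better than 1144.

1144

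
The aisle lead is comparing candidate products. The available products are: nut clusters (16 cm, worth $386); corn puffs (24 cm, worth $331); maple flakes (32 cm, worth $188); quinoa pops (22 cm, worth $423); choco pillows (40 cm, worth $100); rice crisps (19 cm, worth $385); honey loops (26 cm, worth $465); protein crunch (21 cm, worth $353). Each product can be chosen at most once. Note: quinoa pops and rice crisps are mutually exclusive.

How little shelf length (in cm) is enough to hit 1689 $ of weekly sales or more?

Minimise cm subject to total weekly sales ≥ 1689.
nut clusters + corn puffs + rice crisps + honey loops + protein crunch: 1920 weekly sales at 106 cm.
Any bundle with less than 106 cm falls short of 1689.

106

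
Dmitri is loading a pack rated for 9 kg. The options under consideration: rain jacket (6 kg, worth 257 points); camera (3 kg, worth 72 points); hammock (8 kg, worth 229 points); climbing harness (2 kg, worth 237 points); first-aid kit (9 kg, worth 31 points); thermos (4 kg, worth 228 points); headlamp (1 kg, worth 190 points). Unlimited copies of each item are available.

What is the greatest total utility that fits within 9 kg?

By utility per kg: headlamp 190.00, climbing harness 118.50, thermos 57.00 lead.
Taking 9×headlamp: 9 kg used, 1710 in utility.
That's the maximum — no swap from here does better than 1710.

1710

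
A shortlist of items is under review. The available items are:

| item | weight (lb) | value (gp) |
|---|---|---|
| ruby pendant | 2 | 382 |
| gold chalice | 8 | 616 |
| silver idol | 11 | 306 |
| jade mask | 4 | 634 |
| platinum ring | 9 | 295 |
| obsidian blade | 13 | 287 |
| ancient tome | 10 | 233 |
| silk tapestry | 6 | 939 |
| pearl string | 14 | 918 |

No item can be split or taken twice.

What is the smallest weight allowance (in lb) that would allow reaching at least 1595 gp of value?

12

Minimise lb subject to total value ≥ 1595.
ruby pendant + jade mask + silk tapestry reaches 1955 using 12 lb.
Any bundle with less than 12 lb falls short of 1595.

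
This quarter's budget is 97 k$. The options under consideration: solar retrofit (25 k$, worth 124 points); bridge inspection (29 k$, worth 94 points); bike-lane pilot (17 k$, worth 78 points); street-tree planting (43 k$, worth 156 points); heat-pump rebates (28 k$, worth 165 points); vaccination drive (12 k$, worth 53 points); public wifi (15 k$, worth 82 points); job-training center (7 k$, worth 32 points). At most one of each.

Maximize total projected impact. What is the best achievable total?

502

The ratio heuristic lands on solar retrofit + bike-lane pilot + heat-pump rebates + public wifi + job-training center (481) but leaves 5 k$ idle.
Dropping job-training center frees 7 k$; slotting in vaccination drive (12 k$) lifts the total to 502 at 97 k$.
No other feasible combination exceeds 502.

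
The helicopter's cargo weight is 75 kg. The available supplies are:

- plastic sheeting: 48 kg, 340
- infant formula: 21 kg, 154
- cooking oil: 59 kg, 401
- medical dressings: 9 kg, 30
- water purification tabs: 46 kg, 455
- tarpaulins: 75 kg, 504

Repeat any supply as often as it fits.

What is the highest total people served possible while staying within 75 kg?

609

Taking infant formula + water purification tabs: 67 kg used, 609 in people served.
No other feasible combination exceeds 609.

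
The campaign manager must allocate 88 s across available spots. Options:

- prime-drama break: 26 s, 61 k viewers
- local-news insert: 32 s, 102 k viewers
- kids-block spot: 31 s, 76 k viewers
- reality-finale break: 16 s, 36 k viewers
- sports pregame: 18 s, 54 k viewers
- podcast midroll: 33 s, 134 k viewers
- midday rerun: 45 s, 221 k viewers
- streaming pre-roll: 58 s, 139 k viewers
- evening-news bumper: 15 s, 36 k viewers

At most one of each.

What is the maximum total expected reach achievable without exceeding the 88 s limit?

Taking podcast midroll + midday rerun: 78 s used, 355 in expected reach.

355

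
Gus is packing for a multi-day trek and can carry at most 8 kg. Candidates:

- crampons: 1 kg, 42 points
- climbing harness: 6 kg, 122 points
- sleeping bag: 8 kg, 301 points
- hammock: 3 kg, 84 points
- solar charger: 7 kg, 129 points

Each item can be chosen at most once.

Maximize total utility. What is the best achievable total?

301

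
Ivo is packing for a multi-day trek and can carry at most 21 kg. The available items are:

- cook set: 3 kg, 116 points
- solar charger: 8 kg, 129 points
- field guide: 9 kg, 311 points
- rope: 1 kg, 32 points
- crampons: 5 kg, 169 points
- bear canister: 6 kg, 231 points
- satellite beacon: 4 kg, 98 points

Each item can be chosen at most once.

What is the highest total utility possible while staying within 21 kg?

743

Filling by ratio: cook set + field guide + rope + bear canister for 690, with 2 kg left unused.
The 3 kg tied up in cook set is better spent on crampons — total rises to 743 (21 kg).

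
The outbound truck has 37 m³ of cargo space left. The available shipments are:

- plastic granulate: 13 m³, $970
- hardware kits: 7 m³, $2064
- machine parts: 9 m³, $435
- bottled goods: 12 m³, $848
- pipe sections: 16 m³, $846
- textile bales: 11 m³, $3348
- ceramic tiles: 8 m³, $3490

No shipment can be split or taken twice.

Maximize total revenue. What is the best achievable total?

Best packing: hardware kits + machine parts + textile bales + ceramic tiles — 35 m³, 9337 total.

9337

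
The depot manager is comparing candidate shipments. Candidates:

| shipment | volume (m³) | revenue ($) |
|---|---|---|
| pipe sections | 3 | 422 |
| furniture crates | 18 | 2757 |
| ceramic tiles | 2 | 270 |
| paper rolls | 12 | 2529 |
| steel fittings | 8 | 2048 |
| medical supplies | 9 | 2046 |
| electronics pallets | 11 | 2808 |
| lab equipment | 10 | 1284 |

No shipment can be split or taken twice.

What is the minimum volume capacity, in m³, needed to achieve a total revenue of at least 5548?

24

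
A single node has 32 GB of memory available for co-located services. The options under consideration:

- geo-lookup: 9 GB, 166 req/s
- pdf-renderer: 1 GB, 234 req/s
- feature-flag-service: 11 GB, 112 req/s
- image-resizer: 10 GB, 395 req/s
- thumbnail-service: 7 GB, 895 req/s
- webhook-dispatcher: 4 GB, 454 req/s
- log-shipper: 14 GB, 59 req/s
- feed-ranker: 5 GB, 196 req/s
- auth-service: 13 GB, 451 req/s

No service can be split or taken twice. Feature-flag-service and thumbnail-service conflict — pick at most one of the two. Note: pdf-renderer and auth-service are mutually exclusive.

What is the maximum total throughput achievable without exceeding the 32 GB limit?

Pdf-renderer + image-resizer + thumbnail-service + webhook-dispatcher + feed-ranker uses 27 of the 32 GB and totals 2174.
An exhaustive check of the 512 subsets confirms 2174.

2174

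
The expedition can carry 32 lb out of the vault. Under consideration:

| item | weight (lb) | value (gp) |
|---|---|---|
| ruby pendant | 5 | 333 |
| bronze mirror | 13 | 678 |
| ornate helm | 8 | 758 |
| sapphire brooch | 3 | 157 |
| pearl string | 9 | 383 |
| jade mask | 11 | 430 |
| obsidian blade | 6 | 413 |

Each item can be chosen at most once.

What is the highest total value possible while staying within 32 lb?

2182

Greedy by ratio would take ruby pendant + ornate helm + sapphire brooch + pearl string + obsidian blade: 31 lb used, total 2044.
Replace sapphire brooch and pearl string with bronze mirror: the trade gains 138 net, giving 2182 at 32 lb.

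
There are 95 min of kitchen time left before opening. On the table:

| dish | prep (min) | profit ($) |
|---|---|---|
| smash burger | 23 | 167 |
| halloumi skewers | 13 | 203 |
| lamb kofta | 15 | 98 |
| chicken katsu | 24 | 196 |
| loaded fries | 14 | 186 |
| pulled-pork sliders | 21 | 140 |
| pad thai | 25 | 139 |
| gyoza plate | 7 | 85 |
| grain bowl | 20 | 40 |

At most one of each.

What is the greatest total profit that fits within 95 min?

908

Filling by ratio: smash burger + halloumi skewers + chicken katsu + loaded fries + gyoza plate for 837, with 14 min left unused.
The 23 min tied up in smash burger is better spent on lamb kofta + pulled-pork sliders — total rises to 908 (94 min).
Next best is smash burger + halloumi skewers + chicken katsu + loaded fries + pulled-pork sliders at 892 (95 min) — short by 16.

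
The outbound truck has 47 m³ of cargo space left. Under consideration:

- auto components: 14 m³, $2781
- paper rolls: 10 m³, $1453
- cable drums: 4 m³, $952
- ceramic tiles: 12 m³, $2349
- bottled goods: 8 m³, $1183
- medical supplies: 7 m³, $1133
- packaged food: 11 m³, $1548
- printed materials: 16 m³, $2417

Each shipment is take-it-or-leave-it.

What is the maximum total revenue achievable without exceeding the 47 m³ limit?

8668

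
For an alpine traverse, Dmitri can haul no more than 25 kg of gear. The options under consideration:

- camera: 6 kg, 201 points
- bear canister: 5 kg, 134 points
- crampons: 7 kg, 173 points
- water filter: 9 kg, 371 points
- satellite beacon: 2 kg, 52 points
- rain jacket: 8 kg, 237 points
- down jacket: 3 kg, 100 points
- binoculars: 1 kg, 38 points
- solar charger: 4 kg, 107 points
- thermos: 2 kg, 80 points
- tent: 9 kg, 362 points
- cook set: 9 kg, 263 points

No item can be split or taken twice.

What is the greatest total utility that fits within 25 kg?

972

Ranking by ratio (utility/kg): water filter 41.22, tent 40.22, thermos 40.00, binoculars 38.00.
The ratio heuristic lands on water filter + down jacket + binoculars + thermos + tent (951) but leaves 1 kg idle.
Dropping down jacket and thermos frees 5 kg; slotting in camera (6 kg) lifts the total to 972 at 25 kg.
No other feasible combination exceeds 972.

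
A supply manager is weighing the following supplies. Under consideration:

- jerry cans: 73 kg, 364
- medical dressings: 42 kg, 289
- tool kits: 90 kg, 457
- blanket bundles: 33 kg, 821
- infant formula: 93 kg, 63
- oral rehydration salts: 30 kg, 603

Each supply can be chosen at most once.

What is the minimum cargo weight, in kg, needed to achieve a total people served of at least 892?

63

Minimise kg subject to total people served ≥ 892.
Taking blanket bundles + oral rehydration salts gives 1424 (≥ 892) for 63 kg.
Below 63 kg the best achievable stays under 892.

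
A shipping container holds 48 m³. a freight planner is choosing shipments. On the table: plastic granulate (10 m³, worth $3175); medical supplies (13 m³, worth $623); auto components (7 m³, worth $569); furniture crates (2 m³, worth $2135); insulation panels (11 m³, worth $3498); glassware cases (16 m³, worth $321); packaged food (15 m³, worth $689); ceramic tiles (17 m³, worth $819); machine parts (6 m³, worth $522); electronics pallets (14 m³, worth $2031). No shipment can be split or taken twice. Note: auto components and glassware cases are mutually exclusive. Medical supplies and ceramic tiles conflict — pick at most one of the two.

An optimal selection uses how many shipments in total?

5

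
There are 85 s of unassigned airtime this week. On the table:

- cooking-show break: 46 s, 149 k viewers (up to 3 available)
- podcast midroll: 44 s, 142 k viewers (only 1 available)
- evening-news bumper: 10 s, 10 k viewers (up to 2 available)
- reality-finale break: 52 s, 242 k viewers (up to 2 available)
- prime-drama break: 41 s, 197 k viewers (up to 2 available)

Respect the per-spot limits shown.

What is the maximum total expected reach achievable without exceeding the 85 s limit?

2×prime-drama break uses 82 of the 85 s and totals 394.

394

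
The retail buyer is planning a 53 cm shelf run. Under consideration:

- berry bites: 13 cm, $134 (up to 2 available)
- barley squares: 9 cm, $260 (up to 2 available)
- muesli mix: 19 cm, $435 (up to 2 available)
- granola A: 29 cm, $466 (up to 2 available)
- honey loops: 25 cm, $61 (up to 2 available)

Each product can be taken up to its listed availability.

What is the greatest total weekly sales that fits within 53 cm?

1130

By weekly sales per cm: barley squares 28.89, muesli mix 22.89, granola A 16.07, berry bites 10.31 lead.
The ratio heuristic lands on berry bites + 2×barley squares + muesli mix (1089) but leaves 3 cm idle.
Dropping berry bites and barley squares frees 22 cm; slotting in muesli mix (19 cm) lifts the total to 1130 at 47 cm.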